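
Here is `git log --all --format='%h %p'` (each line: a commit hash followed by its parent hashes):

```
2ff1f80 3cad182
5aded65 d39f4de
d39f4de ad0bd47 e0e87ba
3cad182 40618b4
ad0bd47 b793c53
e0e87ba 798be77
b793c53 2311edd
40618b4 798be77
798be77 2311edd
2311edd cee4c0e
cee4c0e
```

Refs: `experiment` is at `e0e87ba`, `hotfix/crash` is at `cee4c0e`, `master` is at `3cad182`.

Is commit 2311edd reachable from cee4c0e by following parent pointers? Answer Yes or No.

Ancestors of cee4c0e: {cee4c0e}.
2311edd is not in that set, so it is not an ancestor of cee4c0e.

No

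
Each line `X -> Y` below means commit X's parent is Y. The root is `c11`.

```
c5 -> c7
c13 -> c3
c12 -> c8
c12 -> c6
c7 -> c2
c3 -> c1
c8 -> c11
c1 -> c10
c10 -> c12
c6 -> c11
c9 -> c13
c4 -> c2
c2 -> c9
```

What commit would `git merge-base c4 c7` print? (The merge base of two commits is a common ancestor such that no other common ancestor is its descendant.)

c2

Ancestors of c4: {c1, c10, c11, c12, c13, c2, c3, c4, c6, c8, c9}.
Ancestors of c7: {c1, c10, c11, c12, c13, c2, c3, c6, c7, c8, c9}.
Common ancestors: {c1, c10, c11, c12, c13, c2, c3, c6, c8, c9}.
Among these, c2 is not an ancestor of any other common ancestor — it is the merge base.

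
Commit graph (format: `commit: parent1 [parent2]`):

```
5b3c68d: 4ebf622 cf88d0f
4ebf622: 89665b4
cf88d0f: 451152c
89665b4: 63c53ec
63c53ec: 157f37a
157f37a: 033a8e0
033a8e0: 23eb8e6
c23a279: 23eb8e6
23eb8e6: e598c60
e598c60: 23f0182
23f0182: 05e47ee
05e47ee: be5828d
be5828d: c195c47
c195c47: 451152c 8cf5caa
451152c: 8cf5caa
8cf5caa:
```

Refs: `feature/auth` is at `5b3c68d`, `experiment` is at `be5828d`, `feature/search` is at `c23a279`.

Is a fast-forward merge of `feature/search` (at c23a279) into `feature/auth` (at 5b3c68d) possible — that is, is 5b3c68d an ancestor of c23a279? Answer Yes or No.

A fast-forward from 5b3c68d to c23a279 is possible iff 5b3c68d is an ancestor of c23a279.
Ancestors of c23a279: {05e47ee, 23eb8e6, 23f0182, 451152c, 8cf5caa, be5828d, c195c47, c23a279, e598c60}.
5b3c68d is not among them, so fast-forward is not possible.

No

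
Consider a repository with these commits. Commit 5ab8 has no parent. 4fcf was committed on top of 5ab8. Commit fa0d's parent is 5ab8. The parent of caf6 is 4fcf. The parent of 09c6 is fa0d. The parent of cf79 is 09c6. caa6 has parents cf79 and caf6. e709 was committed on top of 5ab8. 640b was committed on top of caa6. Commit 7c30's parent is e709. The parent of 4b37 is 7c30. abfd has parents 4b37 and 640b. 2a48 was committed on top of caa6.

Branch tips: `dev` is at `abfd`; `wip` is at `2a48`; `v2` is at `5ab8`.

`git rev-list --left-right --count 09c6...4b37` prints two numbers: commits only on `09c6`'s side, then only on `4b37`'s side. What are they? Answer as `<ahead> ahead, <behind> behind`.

Reachable from 09c6: {09c6, 5ab8, fa0d}.
Reachable from 4b37: {4b37, 5ab8, 7c30, e709}.
Only in 09c6's history (ahead): {09c6, fa0d} — 2.
Only in 4b37's history (behind): {4b37, 7c30, e709} — 3.

2 ahead, 3 behind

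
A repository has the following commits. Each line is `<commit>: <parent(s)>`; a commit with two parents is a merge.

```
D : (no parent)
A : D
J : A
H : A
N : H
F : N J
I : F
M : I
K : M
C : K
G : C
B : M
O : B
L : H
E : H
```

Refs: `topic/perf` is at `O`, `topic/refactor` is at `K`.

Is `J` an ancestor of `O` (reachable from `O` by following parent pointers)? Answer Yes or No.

Yes

Ancestors of O (commits reachable by following parents): {A, B, D, F, H, I, J, M, N, O}.
J is in that set, so it is an ancestor of O.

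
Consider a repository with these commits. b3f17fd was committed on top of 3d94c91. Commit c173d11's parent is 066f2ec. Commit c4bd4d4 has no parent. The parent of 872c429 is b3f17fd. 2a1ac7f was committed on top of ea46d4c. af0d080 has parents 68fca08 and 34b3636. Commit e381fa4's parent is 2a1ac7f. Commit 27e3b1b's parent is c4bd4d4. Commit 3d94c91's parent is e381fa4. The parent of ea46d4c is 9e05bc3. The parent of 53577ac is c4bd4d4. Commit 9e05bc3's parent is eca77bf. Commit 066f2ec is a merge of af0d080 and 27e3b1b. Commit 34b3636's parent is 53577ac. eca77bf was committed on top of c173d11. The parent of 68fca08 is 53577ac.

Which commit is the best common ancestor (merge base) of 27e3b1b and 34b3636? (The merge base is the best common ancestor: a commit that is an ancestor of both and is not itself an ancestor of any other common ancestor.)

Ancestors of 27e3b1b: {27e3b1b, c4bd4d4}.
Ancestors of 34b3636: {34b3636, 53577ac, c4bd4d4}.
Common ancestors: {c4bd4d4}.
The only common ancestor is c4bd4d4, so it is the merge base.

c4bd4d4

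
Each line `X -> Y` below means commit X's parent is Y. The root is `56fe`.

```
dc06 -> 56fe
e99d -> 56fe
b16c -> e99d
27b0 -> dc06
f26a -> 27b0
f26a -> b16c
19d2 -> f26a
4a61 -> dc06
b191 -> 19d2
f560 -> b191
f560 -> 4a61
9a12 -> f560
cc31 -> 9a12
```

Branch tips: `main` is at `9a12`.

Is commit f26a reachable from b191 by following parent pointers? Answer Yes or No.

Ancestors of b191 (commits reachable by following parents): {19d2, 27b0, 56fe, b16c, b191, dc06, e99d, f26a}.
f26a is in that set, so it is an ancestor of b191.

Yes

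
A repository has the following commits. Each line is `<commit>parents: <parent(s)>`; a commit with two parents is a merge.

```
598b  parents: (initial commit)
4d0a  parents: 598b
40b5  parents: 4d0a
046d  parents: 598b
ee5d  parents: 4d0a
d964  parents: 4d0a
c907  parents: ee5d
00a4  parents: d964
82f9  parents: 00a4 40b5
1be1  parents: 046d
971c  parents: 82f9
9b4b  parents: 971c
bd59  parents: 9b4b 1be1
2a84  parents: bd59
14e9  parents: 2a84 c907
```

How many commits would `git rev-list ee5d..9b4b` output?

6

Reachable from 9b4b: {00a4, 40b5, 4d0a, 598b, 82f9, 971c, 9b4b, d964}.
Reachable from ee5d: {4d0a, 598b, ee5d}.
In 9b4b's history but not ee5d's: {00a4, 40b5, 82f9, 971c, 9b4b, d964} — 6 commits.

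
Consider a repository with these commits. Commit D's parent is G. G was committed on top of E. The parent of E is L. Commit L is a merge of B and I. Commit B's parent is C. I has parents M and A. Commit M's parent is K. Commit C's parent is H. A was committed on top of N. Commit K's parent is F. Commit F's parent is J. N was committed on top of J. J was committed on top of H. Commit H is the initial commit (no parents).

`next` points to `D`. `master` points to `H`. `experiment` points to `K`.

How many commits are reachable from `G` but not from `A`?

9

Reachable from G: {A, B, C, E, F, G, H, I, J, K, L, M, N}.
Reachable from A: {A, H, J, N}.
In G's history but not A's: {B, C, E, F, G, I, K, L, M} — 9 commits.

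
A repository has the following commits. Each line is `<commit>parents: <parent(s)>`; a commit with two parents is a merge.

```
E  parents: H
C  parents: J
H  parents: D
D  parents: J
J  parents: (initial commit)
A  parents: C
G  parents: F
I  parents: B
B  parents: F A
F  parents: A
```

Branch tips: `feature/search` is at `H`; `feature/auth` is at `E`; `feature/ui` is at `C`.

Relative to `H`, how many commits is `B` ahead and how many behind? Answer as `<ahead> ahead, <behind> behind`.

Reachable from B: {A, B, C, F, J}.
Reachable from H: {D, H, J}.
Only in B's history (ahead): {A, B, C, F} — 4.
Only in H's history (behind): {D, H} — 2.

4 ahead, 2 behind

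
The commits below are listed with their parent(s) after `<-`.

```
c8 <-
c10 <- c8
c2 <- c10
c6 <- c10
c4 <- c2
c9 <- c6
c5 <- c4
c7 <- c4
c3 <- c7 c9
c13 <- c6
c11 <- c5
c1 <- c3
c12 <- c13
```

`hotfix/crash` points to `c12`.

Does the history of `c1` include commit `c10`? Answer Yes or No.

Yes

Ancestors of c1 (commits reachable by following parents): {c1, c10, c2, c3, c4, c6, c7, c8, c9}.
c10 is in that set, so it is an ancestor of c1.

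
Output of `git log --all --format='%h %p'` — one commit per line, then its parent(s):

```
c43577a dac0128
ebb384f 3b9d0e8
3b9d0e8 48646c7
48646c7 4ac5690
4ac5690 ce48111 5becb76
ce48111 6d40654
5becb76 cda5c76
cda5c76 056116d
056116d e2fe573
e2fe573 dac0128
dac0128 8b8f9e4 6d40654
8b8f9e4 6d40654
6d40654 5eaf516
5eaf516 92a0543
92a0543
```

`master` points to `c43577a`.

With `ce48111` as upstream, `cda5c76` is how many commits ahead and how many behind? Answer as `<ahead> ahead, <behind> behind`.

Reachable from cda5c76: {056116d, 5eaf516, 6d40654, 8b8f9e4, 92a0543, cda5c76, dac0128, e2fe573}.
Reachable from ce48111: {5eaf516, 6d40654, 92a0543, ce48111}.
Only in cda5c76's history (ahead): {056116d, 8b8f9e4, cda5c76, dac0128, e2fe573} — 5.
Only in ce48111's history (behind): {ce48111} — 1.

5 ahead, 1 behind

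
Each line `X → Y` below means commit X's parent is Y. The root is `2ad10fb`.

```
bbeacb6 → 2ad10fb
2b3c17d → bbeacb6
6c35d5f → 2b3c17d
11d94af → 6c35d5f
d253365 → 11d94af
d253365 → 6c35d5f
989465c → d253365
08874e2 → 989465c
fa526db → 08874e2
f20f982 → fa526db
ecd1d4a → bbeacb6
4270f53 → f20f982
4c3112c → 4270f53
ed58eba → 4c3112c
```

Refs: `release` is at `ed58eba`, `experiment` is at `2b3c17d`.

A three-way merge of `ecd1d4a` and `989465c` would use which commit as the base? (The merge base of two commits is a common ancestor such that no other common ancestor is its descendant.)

bbeacb6

Ancestors of ecd1d4a: {2ad10fb, bbeacb6, ecd1d4a}.
Ancestors of 989465c: {11d94af, 2ad10fb, 2b3c17d, 6c35d5f, 989465c, bbeacb6, d253365}.
Common ancestors: {2ad10fb, bbeacb6}.
Among these, bbeacb6 is not an ancestor of any other common ancestor — it is the merge base.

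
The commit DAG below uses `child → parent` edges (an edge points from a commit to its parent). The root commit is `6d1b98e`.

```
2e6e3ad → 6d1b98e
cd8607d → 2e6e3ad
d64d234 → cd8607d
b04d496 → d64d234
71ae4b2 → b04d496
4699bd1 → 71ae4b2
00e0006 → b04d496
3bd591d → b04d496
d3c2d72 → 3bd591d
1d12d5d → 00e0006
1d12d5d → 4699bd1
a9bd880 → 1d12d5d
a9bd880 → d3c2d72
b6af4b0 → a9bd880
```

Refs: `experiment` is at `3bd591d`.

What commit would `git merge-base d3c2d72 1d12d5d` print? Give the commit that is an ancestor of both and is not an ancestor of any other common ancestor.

b04d496

Ancestors of d3c2d72: {2e6e3ad, 3bd591d, 6d1b98e, b04d496, cd8607d, d3c2d72, d64d234}.
Ancestors of 1d12d5d: {00e0006, 1d12d5d, 2e6e3ad, 4699bd1, 6d1b98e, 71ae4b2, b04d496, cd8607d, d64d234}.
Common ancestors: {2e6e3ad, 6d1b98e, b04d496, cd8607d, d64d234}.
Among these, b04d496 is not an ancestor of any other common ancestor — it is the merge base.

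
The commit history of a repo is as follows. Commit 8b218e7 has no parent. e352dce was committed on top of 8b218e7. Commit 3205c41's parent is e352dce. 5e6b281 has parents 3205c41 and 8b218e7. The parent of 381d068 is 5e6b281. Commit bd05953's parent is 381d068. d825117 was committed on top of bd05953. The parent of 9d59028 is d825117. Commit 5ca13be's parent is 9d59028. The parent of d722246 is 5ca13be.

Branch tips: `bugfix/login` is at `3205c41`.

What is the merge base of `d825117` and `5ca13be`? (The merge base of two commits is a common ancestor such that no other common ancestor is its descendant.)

Ancestors of d825117: {3205c41, 381d068, 5e6b281, 8b218e7, bd05953, d825117, e352dce}.
Ancestors of 5ca13be: {3205c41, 381d068, 5ca13be, 5e6b281, 8b218e7, 9d59028, bd05953, d825117, e352dce}.
Common ancestors: {3205c41, 381d068, 5e6b281, 8b218e7, bd05953, d825117, e352dce}.
Among these, d825117 is not an ancestor of any other common ancestor — it is the merge base.

d825117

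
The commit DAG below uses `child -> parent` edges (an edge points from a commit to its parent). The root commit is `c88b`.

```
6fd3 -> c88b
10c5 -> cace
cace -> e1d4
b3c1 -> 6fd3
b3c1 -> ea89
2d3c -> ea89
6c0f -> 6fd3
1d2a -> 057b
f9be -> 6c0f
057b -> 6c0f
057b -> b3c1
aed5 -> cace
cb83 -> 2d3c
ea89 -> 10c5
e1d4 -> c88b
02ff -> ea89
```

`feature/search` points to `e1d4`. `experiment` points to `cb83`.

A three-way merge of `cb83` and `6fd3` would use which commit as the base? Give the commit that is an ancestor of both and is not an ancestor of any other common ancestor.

c88b

Ancestors of cb83: {10c5, 2d3c, c88b, cace, cb83, e1d4, ea89}.
Ancestors of 6fd3: {6fd3, c88b}.
Common ancestors: {c88b}.
The only common ancestor is c88b, so it is the merge base.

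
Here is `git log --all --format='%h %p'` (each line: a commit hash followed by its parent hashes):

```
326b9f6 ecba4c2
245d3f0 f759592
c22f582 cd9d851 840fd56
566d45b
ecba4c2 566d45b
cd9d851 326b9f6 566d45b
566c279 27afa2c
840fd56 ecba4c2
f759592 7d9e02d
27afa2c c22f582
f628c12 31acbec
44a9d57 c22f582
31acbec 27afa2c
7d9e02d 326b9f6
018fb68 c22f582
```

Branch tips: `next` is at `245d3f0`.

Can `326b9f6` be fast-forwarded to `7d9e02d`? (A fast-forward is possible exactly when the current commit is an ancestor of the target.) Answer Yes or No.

Yes

A fast-forward from 326b9f6 to 7d9e02d is possible iff 326b9f6 is an ancestor of 7d9e02d.
Ancestors of 7d9e02d: {326b9f6, 566d45b, 7d9e02d, ecba4c2}.
326b9f6 is among them, so fast-forward is possible.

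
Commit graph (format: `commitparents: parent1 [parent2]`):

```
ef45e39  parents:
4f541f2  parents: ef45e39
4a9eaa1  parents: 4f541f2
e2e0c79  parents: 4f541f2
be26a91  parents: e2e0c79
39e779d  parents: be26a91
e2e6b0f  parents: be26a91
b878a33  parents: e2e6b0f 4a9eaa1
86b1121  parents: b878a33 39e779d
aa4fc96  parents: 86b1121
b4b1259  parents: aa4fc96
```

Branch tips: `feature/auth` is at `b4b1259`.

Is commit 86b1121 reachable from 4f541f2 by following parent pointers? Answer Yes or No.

No

Ancestors of 4f541f2: {4f541f2, ef45e39}.
86b1121 is not in that set, so it is not an ancestor of 4f541f2.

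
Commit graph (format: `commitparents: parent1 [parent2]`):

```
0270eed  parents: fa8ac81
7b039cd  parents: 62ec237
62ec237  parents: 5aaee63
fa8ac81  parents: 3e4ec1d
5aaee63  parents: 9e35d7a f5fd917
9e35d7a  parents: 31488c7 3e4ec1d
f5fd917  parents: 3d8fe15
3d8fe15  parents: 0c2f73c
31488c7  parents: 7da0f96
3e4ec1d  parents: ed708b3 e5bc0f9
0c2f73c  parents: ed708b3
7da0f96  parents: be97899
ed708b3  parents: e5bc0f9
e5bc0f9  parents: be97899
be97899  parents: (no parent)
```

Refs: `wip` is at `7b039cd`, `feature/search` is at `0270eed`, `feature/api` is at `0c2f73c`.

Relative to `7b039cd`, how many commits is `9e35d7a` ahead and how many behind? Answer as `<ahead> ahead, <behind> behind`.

0 ahead, 6 behind

Reachable from 9e35d7a: {31488c7, 3e4ec1d, 7da0f96, 9e35d7a, be97899, e5bc0f9, ed708b3}.
Reachable from 7b039cd: {0c2f73c, 31488c7, 3d8fe15, 3e4ec1d, 5aaee63, 62ec237, 7b039cd, 7da0f96, 9e35d7a, be97899, e5bc0f9, ed708b3, f5fd917}.
Only in 9e35d7a's history (ahead): {} — 0.
Only in 7b039cd's history (behind): {0c2f73c, 3d8fe15, 5aaee63, 62ec237, 7b039cd, f5fd917} — 6.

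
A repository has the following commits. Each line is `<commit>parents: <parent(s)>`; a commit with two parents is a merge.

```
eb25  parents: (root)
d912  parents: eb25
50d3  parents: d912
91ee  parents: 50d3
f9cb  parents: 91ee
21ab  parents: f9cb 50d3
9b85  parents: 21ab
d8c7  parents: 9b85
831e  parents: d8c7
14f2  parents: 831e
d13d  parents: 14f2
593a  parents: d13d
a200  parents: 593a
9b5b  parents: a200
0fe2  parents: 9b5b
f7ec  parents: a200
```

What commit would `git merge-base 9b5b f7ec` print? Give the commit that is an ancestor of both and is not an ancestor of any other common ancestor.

Ancestors of 9b5b: {14f2, 21ab, 50d3, 593a, 831e, 91ee, 9b5b, 9b85, a200, d13d, d8c7, d912, eb25, f9cb}.
Ancestors of f7ec: {14f2, 21ab, 50d3, 593a, 831e, 91ee, 9b85, a200, d13d, d8c7, d912, eb25, f7ec, f9cb}.
Common ancestors: {14f2, 21ab, 50d3, 593a, 831e, 91ee, 9b85, a200, d13d, d8c7, d912, eb25, f9cb}.
Among these, a200 is not an ancestor of any other common ancestor — it is the merge base.

a200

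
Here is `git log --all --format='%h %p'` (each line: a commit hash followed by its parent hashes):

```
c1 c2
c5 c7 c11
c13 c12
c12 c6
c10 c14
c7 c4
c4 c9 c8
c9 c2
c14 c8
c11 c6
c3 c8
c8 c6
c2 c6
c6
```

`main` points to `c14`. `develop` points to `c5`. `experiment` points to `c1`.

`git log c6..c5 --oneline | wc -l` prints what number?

7

Reachable from c5: {c11, c2, c4, c5, c6, c7, c8, c9}.
Reachable from c6: {c6}.
In c5's history but not c6's: {c11, c2, c4, c5, c7, c8, c9} — 7 commits.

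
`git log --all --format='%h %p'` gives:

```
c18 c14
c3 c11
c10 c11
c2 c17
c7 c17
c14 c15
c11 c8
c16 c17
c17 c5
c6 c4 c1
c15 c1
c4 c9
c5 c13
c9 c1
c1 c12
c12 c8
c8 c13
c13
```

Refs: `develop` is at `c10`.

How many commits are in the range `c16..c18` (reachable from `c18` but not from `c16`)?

6

Reachable from c18: {c1, c12, c13, c14, c15, c18, c8}.
Reachable from c16: {c13, c16, c17, c5}.
In c18's history but not c16's: {c1, c12, c14, c15, c18, c8} — 6 commits.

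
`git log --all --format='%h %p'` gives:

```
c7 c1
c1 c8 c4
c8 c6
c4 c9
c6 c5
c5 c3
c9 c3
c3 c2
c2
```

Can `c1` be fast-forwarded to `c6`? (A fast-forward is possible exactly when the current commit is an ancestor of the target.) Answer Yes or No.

A fast-forward from c1 to c6 is possible iff c1 is an ancestor of c6.
Ancestors of c6: {c2, c3, c5, c6}.
c1 is not among them, so fast-forward is not possible.

No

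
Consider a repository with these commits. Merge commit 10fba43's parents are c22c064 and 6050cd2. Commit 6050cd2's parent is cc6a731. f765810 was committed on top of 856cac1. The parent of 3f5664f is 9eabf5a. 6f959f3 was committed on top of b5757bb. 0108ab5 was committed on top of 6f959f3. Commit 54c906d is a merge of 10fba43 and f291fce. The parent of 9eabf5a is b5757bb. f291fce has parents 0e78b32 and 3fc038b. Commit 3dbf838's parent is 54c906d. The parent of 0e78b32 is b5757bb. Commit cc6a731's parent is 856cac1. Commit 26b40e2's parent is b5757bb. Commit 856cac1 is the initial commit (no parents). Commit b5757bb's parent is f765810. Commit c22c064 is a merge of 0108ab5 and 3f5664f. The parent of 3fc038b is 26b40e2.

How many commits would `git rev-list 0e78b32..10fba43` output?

8

Reachable from 10fba43: {0108ab5, 10fba43, 3f5664f, 6050cd2, 6f959f3, 856cac1, 9eabf5a, b5757bb, c22c064, cc6a731, f765810}.
Reachable from 0e78b32: {0e78b32, 856cac1, b5757bb, f765810}.
In 10fba43's history but not 0e78b32's: {0108ab5, 10fba43, 3f5664f, 6050cd2, 6f959f3, 9eabf5a, c22c064, cc6a731} — 8 commits.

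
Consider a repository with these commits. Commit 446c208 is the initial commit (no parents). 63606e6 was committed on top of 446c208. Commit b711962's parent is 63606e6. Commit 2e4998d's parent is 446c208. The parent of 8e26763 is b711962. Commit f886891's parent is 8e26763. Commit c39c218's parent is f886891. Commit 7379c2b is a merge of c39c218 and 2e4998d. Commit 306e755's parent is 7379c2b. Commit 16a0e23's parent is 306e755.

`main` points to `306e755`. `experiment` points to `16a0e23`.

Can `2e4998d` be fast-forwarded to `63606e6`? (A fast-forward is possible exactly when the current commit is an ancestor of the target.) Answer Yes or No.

A fast-forward from 2e4998d to 63606e6 is possible iff 2e4998d is an ancestor of 63606e6.
Ancestors of 63606e6: {446c208, 63606e6}.
2e4998d is not among them, so fast-forward is not possible.

No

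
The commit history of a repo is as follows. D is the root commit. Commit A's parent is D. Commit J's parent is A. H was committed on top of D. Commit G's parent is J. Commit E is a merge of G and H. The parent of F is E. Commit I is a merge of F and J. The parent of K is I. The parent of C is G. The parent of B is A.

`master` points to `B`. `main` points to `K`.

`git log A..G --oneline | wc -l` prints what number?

2

Reachable from G: {A, D, G, J}.
Reachable from A: {A, D}.
In G's history but not A's: {G, J} — 2 commits.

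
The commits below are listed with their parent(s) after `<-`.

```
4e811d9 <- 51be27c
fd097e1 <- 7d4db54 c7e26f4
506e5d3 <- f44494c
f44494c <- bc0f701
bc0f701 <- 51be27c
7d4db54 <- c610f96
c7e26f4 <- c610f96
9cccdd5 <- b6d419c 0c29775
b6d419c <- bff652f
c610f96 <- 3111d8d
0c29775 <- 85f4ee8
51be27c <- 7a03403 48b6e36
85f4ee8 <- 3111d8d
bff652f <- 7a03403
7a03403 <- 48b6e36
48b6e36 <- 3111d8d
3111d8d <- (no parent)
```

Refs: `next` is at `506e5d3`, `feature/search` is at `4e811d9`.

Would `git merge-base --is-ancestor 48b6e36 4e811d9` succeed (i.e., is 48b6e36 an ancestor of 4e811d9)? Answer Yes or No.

Ancestors of 4e811d9 (commits reachable by following parents): {3111d8d, 48b6e36, 4e811d9, 51be27c, 7a03403}.
48b6e36 is in that set, so it is an ancestor of 4e811d9.

Yes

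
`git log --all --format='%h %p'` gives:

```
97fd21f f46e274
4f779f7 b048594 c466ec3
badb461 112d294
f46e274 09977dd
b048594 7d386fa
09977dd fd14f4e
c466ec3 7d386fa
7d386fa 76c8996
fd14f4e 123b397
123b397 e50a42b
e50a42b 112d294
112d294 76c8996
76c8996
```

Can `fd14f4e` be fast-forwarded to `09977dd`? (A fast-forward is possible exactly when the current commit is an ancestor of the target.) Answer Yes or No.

A fast-forward from fd14f4e to 09977dd is possible iff fd14f4e is an ancestor of 09977dd.
Ancestors of 09977dd: {09977dd, 112d294, 123b397, 76c8996, e50a42b, fd14f4e}.
fd14f4e is among them, so fast-forward is possible.

Yes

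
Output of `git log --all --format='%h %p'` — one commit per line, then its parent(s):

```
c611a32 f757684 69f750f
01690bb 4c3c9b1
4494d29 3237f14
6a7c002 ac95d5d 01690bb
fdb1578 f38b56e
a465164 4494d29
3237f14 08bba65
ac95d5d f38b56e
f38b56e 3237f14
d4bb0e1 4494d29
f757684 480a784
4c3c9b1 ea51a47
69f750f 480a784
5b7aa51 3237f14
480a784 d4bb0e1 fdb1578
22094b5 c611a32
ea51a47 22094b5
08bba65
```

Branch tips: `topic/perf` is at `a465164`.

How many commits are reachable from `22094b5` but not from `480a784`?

Reachable from 22094b5: {08bba65, 22094b5, 3237f14, 4494d29, 480a784, 69f750f, c611a32, d4bb0e1, f38b56e, f757684, fdb1578}.
Reachable from 480a784: {08bba65, 3237f14, 4494d29, 480a784, d4bb0e1, f38b56e, fdb1578}.
In 22094b5's history but not 480a784's: {22094b5, 69f750f, c611a32, f757684} — 4 commits.

4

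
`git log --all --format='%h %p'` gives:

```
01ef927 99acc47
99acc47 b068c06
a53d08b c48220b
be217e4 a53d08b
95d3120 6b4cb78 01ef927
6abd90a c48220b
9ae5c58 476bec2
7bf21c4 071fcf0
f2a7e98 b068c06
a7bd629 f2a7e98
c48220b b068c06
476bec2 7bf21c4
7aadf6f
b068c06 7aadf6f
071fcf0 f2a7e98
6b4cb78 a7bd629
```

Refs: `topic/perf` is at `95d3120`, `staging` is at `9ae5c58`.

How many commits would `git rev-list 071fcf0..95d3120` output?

5

Reachable from 95d3120: {01ef927, 6b4cb78, 7aadf6f, 95d3120, 99acc47, a7bd629, b068c06, f2a7e98}.
Reachable from 071fcf0: {071fcf0, 7aadf6f, b068c06, f2a7e98}.
In 95d3120's history but not 071fcf0's: {01ef927, 6b4cb78, 95d3120, 99acc47, a7bd629} — 5 commits.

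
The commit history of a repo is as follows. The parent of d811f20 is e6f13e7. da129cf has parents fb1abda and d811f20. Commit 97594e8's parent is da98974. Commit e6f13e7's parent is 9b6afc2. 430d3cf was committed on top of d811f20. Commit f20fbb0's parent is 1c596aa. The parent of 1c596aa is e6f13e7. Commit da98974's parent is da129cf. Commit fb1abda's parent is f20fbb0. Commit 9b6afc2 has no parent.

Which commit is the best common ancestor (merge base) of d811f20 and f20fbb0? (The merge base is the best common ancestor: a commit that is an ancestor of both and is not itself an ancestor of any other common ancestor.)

e6f13e7

Ancestors of d811f20: {9b6afc2, d811f20, e6f13e7}.
Ancestors of f20fbb0: {1c596aa, 9b6afc2, e6f13e7, f20fbb0}.
Common ancestors: {9b6afc2, e6f13e7}.
Among these, e6f13e7 is not an ancestor of any other common ancestor — it is the merge base.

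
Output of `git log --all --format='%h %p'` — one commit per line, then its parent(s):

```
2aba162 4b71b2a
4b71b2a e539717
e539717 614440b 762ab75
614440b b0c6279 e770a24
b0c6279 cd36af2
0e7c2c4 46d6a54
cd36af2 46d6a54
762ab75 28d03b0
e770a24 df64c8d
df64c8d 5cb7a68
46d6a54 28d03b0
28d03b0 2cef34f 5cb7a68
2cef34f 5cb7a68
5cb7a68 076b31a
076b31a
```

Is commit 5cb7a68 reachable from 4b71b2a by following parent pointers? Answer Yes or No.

Yes

Ancestors of 4b71b2a (commits reachable by following parents): {076b31a, 28d03b0, 2cef34f, 46d6a54, 4b71b2a, 5cb7a68, 614440b, 762ab75, b0c6279, cd36af2, df64c8d, e539717, e770a24}.
5cb7a68 is in that set, so it is an ancestor of 4b71b2a.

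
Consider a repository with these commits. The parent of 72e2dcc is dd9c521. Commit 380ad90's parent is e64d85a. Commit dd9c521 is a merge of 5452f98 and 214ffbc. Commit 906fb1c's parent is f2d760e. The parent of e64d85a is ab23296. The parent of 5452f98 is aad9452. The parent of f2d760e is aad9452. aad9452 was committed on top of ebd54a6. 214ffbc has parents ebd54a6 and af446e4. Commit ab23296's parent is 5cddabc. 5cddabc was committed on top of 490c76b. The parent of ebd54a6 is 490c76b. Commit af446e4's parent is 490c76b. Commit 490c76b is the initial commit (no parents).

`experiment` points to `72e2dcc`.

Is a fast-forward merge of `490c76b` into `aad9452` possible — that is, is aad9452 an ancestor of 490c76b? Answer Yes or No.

A fast-forward from aad9452 to 490c76b is possible iff aad9452 is an ancestor of 490c76b.
Ancestors of 490c76b: {490c76b}.
aad9452 is not among them, so fast-forward is not possible.

No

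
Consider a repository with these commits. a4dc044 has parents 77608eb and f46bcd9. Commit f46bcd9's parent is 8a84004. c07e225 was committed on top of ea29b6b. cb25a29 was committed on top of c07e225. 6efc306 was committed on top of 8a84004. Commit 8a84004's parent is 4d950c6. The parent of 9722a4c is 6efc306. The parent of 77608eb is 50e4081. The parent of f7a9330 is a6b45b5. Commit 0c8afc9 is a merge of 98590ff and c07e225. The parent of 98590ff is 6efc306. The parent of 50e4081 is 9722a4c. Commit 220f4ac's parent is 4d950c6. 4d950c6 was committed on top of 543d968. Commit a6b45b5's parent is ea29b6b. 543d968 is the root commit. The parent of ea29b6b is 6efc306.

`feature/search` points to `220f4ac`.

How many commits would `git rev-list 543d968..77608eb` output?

Reachable from 77608eb: {4d950c6, 50e4081, 543d968, 6efc306, 77608eb, 8a84004, 9722a4c}.
Reachable from 543d968: {543d968}.
In 77608eb's history but not 543d968's: {4d950c6, 50e4081, 6efc306, 77608eb, 8a84004, 9722a4c} — 6 commits.

6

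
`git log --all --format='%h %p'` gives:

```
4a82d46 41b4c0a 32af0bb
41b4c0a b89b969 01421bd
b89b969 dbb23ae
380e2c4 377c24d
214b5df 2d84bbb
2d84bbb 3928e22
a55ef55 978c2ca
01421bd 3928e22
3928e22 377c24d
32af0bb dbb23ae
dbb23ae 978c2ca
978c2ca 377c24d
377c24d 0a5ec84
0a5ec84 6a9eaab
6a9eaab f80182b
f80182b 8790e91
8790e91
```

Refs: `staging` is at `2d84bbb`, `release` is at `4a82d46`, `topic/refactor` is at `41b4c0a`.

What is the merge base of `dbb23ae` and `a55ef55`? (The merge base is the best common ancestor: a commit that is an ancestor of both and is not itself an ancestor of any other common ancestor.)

978c2ca

Ancestors of dbb23ae: {0a5ec84, 377c24d, 6a9eaab, 8790e91, 978c2ca, dbb23ae, f80182b}.
Ancestors of a55ef55: {0a5ec84, 377c24d, 6a9eaab, 8790e91, 978c2ca, a55ef55, f80182b}.
Common ancestors: {0a5ec84, 377c24d, 6a9eaab, 8790e91, 978c2ca, f80182b}.
Among these, 978c2ca is not an ancestor of any other common ancestor — it is the merge base.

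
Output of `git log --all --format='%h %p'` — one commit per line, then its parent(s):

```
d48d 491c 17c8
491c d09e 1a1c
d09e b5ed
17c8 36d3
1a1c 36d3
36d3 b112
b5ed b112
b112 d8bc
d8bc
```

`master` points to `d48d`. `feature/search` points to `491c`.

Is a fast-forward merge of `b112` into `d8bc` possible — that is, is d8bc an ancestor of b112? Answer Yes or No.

Yes

A fast-forward from d8bc to b112 is possible iff d8bc is an ancestor of b112.
Ancestors of b112: {b112, d8bc}.
d8bc is among them, so fast-forward is possible.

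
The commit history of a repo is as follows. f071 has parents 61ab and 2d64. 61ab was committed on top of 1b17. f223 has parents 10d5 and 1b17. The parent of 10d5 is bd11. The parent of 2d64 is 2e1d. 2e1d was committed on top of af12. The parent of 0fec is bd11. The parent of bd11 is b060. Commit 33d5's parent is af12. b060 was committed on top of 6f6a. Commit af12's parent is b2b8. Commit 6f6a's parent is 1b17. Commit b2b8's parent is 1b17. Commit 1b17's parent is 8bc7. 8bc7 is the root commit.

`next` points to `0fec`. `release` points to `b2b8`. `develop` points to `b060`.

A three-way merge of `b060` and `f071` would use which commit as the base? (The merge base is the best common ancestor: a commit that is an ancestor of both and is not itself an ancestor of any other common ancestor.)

1b17

Ancestors of b060: {1b17, 6f6a, 8bc7, b060}.
Ancestors of f071: {1b17, 2d64, 2e1d, 61ab, 8bc7, af12, b2b8, f071}.
Common ancestors: {1b17, 8bc7}.
Among these, 1b17 is not an ancestor of any other common ancestor — it is the merge base.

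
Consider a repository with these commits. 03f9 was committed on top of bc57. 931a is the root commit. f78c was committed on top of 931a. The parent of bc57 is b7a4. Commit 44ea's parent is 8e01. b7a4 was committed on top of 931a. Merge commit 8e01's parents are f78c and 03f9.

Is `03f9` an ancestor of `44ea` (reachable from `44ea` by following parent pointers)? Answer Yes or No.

Yes

Ancestors of 44ea (commits reachable by following parents): {03f9, 44ea, 8e01, 931a, b7a4, bc57, f78c}.
03f9 is in that set, so it is an ancestor of 44ea.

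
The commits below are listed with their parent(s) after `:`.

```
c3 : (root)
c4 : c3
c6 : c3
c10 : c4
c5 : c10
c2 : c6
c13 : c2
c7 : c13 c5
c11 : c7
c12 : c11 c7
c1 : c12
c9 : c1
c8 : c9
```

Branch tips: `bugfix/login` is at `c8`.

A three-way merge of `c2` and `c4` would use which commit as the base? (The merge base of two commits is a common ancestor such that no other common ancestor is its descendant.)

c3

Ancestors of c2: {c2, c3, c6}.
Ancestors of c4: {c3, c4}.
Common ancestors: {c3}.
The only common ancestor is c3, so it is the merge base.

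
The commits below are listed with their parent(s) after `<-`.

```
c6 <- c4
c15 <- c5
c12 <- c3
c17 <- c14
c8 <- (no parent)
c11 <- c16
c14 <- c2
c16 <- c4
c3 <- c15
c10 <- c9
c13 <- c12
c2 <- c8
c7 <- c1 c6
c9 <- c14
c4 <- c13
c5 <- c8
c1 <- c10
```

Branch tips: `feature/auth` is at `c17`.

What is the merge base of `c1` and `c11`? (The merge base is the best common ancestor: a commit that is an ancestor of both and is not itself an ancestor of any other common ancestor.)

Ancestors of c1: {c1, c10, c14, c2, c8, c9}.
Ancestors of c11: {c11, c12, c13, c15, c16, c3, c4, c5, c8}.
Common ancestors: {c8}.
The only common ancestor is c8, so it is the merge base.

c8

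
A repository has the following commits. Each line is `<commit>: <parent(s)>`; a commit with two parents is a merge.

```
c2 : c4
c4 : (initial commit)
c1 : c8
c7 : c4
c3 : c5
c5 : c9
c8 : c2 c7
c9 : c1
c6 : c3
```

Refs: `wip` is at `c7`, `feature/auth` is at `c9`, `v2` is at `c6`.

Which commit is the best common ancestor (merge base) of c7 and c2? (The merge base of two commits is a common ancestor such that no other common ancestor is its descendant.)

c4

Ancestors of c7: {c4, c7}.
Ancestors of c2: {c2, c4}.
Common ancestors: {c4}.
The only common ancestor is c4, so it is the merge base.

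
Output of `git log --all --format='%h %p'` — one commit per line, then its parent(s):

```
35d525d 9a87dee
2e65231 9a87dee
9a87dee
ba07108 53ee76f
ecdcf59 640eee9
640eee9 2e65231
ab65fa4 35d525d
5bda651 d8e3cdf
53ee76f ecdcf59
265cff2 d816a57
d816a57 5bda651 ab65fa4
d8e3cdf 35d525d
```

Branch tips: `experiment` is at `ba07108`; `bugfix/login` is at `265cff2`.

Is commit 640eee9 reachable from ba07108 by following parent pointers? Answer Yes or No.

Ancestors of ba07108 (commits reachable by following parents): {2e65231, 53ee76f, 640eee9, 9a87dee, ba07108, ecdcf59}.
640eee9 is in that set, so it is an ancestor of ba07108.

Yes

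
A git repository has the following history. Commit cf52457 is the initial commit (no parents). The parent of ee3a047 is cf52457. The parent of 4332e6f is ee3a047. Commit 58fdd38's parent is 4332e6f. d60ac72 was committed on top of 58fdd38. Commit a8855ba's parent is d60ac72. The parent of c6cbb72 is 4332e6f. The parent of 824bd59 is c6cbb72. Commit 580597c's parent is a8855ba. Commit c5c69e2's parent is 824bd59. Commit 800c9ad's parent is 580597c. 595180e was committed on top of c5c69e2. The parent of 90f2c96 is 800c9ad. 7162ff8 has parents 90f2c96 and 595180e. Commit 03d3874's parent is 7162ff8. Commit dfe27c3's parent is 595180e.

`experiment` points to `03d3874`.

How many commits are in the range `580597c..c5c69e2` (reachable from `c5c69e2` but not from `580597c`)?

Reachable from c5c69e2: {4332e6f, 824bd59, c5c69e2, c6cbb72, cf52457, ee3a047}.
Reachable from 580597c: {4332e6f, 580597c, 58fdd38, a8855ba, cf52457, d60ac72, ee3a047}.
In c5c69e2's history but not 580597c's: {824bd59, c5c69e2, c6cbb72} — 3 commits.

3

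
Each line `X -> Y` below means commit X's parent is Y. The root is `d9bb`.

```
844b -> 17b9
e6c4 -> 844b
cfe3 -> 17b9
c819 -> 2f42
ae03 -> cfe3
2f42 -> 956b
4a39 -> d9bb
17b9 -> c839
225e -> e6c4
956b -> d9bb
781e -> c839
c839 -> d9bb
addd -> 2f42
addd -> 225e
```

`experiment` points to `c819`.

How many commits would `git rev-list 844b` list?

4

Walking parent pointers from 844b: reachable set = {17b9, 844b, c839, d9bb}.
That is 4 commits.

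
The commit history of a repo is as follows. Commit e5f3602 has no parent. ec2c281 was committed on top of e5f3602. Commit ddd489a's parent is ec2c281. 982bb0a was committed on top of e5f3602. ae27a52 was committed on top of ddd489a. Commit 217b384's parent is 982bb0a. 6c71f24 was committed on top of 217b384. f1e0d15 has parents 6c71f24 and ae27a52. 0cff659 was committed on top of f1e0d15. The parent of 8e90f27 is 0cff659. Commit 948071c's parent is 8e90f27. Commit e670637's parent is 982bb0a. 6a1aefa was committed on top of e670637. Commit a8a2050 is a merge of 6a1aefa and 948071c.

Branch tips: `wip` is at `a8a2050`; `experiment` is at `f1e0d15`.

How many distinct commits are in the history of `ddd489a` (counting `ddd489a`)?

3

Walking parent pointers from ddd489a: reachable set = {ddd489a, e5f3602, ec2c281}.
That is 3 commits.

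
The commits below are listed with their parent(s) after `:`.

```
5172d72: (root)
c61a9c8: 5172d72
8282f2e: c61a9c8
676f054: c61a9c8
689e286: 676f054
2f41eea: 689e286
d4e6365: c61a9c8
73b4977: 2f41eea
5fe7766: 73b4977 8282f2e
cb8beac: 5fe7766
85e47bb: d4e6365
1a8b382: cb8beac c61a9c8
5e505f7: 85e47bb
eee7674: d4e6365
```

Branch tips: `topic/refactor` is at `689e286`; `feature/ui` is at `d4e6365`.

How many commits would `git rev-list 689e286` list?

4

Walking parent pointers from 689e286: reachable set = {5172d72, 676f054, 689e286, c61a9c8}.
That is 4 commits.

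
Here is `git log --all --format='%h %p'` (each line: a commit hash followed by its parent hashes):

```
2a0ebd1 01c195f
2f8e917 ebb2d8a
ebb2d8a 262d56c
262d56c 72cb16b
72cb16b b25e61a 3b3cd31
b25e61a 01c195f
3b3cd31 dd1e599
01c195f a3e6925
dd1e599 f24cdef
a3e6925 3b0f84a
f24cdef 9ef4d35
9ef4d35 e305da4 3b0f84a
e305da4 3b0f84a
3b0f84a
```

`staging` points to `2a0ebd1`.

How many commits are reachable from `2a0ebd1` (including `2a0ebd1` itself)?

Walking parent pointers from 2a0ebd1: reachable set = {01c195f, 2a0ebd1, 3b0f84a, a3e6925}.
That is 4 commits.

4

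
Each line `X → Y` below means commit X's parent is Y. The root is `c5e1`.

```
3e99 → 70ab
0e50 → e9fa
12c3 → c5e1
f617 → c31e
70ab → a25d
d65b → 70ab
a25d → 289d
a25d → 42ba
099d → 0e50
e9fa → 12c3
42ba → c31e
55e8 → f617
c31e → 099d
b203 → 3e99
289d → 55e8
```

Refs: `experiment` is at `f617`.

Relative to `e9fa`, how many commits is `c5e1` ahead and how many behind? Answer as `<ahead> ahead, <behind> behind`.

Reachable from c5e1: {c5e1}.
Reachable from e9fa: {12c3, c5e1, e9fa}.
Only in c5e1's history (ahead): {} — 0.
Only in e9fa's history (behind): {12c3, e9fa} — 2.

0 ahead, 2 behind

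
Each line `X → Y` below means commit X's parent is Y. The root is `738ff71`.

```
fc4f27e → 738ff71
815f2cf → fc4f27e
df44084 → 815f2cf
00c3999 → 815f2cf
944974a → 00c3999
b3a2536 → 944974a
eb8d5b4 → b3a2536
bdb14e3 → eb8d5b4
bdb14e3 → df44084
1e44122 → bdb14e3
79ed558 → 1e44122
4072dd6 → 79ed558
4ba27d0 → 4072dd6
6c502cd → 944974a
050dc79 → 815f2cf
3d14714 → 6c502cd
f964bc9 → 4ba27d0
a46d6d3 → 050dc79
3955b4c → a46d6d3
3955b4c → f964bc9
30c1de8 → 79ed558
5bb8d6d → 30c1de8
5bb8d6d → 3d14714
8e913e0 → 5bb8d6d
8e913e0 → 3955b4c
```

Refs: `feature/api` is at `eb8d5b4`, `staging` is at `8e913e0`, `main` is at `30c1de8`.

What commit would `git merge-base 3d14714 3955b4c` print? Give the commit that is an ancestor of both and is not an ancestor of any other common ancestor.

Ancestors of 3d14714: {00c3999, 3d14714, 6c502cd, 738ff71, 815f2cf, 944974a, fc4f27e}.
Ancestors of 3955b4c: {00c3999, 050dc79, 1e44122, 3955b4c, 4072dd6, 4ba27d0, 738ff71, 79ed558, 815f2cf, 944974a, a46d6d3, b3a2536, bdb14e3, df44084, eb8d5b4, f964bc9, fc4f27e}.
Common ancestors: {00c3999, 738ff71, 815f2cf, 944974a, fc4f27e}.
Among these, 944974a is not an ancestor of any other common ancestor — it is the merge base.

944974a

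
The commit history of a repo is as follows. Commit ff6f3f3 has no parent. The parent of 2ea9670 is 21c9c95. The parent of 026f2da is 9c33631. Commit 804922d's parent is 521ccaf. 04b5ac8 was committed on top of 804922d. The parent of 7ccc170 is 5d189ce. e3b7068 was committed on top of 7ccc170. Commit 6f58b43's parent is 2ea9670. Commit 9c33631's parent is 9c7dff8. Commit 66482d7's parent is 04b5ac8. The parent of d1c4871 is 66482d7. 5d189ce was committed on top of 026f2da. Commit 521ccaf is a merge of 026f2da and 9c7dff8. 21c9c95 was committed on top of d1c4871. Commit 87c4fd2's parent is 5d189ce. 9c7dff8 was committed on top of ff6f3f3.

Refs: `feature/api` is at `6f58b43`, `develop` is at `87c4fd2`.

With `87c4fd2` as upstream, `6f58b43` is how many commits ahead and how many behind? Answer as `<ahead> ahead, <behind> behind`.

Reachable from 6f58b43: {026f2da, 04b5ac8, 21c9c95, 2ea9670, 521ccaf, 66482d7, 6f58b43, 804922d, 9c33631, 9c7dff8, d1c4871, ff6f3f3}.
Reachable from 87c4fd2: {026f2da, 5d189ce, 87c4fd2, 9c33631, 9c7dff8, ff6f3f3}.
Only in 6f58b43's history (ahead): {04b5ac8, 21c9c95, 2ea9670, 521ccaf, 66482d7, 6f58b43, 804922d, d1c4871} — 8.
Only in 87c4fd2's history (behind): {5d189ce, 87c4fd2} — 2.

8 ahead, 2 behind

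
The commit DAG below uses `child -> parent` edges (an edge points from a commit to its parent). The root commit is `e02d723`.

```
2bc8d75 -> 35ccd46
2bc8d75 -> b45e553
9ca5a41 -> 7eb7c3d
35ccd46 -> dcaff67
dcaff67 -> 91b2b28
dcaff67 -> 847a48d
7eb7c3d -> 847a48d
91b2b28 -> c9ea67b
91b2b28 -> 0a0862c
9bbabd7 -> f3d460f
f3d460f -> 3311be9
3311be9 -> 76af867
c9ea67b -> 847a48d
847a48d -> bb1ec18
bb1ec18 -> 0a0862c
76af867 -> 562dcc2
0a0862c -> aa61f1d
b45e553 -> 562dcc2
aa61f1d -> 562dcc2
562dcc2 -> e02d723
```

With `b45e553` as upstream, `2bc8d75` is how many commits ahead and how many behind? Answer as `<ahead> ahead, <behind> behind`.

Reachable from 2bc8d75: {0a0862c, 2bc8d75, 35ccd46, 562dcc2, 847a48d, 91b2b28, aa61f1d, b45e553, bb1ec18, c9ea67b, dcaff67, e02d723}.
Reachable from b45e553: {562dcc2, b45e553, e02d723}.
Only in 2bc8d75's history (ahead): {0a0862c, 2bc8d75, 35ccd46, 847a48d, 91b2b28, aa61f1d, bb1ec18, c9ea67b, dcaff67} — 9.
Only in b45e553's history (behind): {} — 0.

9 ahead, 0 behind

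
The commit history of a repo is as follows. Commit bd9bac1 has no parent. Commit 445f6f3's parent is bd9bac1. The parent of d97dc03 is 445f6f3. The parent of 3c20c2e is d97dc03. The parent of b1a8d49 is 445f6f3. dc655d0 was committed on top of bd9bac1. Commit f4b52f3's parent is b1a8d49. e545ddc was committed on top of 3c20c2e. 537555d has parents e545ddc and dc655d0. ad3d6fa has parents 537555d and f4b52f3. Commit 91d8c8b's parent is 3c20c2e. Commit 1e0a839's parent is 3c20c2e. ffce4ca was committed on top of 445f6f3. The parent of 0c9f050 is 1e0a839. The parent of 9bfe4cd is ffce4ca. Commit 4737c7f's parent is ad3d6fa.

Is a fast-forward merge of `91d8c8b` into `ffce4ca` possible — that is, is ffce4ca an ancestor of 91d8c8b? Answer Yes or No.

No

A fast-forward from ffce4ca to 91d8c8b is possible iff ffce4ca is an ancestor of 91d8c8b.
Ancestors of 91d8c8b: {3c20c2e, 445f6f3, 91d8c8b, bd9bac1, d97dc03}.
ffce4ca is not among them, so fast-forward is not possible.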